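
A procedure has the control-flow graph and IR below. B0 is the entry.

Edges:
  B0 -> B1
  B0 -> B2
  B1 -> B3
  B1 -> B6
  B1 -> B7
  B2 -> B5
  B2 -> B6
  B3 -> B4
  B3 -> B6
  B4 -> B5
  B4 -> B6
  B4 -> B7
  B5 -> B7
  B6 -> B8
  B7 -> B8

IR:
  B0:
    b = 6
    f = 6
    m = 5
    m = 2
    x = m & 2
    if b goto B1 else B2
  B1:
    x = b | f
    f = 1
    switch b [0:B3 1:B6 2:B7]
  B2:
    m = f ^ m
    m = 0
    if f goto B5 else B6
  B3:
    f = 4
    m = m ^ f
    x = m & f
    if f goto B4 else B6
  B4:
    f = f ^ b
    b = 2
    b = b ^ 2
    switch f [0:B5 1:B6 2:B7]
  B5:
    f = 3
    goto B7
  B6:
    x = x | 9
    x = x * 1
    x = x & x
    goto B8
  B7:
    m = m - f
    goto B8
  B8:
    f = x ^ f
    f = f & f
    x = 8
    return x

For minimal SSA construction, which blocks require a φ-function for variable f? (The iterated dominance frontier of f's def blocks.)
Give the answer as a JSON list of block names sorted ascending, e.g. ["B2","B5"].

Answer: ["B5", "B6", "B7", "B8"]

Derivation:
idom tree: B1←B0 B2←B0 B3←B1 B4←B3 B5←B0 B6←B0 B7←B0 B8←B0
Dom∩ at merges:
  B5: preds {B2,B4}: {B0,B2} ∩ {B0,B1,B3,B4} = {B0}; idom=B0
  B6: preds {B1,B2,B3,B4}: {B0,B1} ∩ {B0,B2} ∩ {B0,B1,B3} ∩ {B0,B1,B3,B4} = {B0}; idom=B0
  B7: preds {B1,B4,B5}: {B0,B1} ∩ {B0,B1,B3,B4} ∩ {B0,B5} = {B0}; idom=B0
  B8: preds {B6,B7}: {B0,B6} ∩ {B0,B7} = {B0}; idom=B0

Frontier:
  B5←B2: walk B2 to B0
  B5←B4: walk B4→B3→B1 to B0
  B6←B1: walk B1 to B0
  B6←B2: walk B2 to B0
  B6←B3: walk B3→B1 to B0
  B6←B4: walk B4→B3→B1 to B0
  B7←B1: walk B1 to B0
  B7←B4: walk B4→B3→B1 to B0
  B7←B5: walk B5 to B0
  B8←B6: walk B6 to B0
  B8←B7: walk B7 to B0
  B0: DF=∅
  B1: DF={B5,B6,B7}
  B2: DF={B5,B6}
  B3: DF={B5,B6,B7}
  B4: DF={B5,B6,B7}
  B5: DF={B7}
  B6: DF={B8}
  B7: DF={B8}
  B8: DF=∅

φ for f: defs {B0,B1,B3,B4,B5,B8}
  DF⁺ = {B5,B6,B7,B8}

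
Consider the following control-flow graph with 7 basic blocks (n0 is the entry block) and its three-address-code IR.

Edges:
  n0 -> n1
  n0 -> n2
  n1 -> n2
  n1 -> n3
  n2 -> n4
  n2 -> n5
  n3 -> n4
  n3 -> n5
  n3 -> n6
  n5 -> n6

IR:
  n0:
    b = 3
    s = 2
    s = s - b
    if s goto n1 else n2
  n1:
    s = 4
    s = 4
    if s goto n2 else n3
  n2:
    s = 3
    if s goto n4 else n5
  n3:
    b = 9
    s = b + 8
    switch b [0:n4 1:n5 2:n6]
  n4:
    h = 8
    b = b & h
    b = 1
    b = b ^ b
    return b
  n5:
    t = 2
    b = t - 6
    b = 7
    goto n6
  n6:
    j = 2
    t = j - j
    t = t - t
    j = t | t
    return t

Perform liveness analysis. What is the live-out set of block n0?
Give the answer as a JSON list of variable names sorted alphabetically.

Block summaries:
  n0: def={b,s} ue=∅
  n1: def={s} ue=∅
  n2: def={s} ue=∅
  n3: def={b,s} ue=∅
  n4: def={b,h} ue={b}
  n5: def={b,t} ue=∅
  n6: def={j,t} ue=∅

Liveness:
  live n0: ∅→{b}
  live n1: {b}→{b}
  live n2: {b}→{b}
  live n3: ∅→{b}
  live n4: {b}→∅
  live n5: ∅→∅
  live n6: ∅→∅

live-out(n0) = ["b"]

Answer: ["b"]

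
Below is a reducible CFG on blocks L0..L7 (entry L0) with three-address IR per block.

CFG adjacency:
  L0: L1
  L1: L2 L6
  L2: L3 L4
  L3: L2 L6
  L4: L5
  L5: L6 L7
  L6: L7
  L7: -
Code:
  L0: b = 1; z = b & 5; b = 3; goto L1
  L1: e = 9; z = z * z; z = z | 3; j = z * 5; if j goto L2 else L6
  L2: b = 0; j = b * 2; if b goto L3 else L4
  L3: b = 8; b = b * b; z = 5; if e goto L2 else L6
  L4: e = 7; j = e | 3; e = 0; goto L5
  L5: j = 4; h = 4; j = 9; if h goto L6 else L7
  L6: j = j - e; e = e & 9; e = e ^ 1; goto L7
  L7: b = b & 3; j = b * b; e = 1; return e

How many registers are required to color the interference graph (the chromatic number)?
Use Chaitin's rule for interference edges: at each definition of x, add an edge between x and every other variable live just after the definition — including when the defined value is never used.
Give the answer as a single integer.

Answer: 4

Derivation:
def/use:
  L0: {b,z} / ∅
  L1: {e,j,z} / {z}
  L2: {b,j} / ∅
  L3: {b,z} / {e}
  L4: {e,j} / ∅
  L5: {h,j} / ∅
  L6: {e,j} / {e,j}
  L7: {b,e,j} / {b}

Backward fixpoint:
  live L0: ∅→{b,z}
  live L1: {b,z}→{b,e,j}
  live L2: {e}→{b,e,j}
  live L3: {e,j}→{b,e,j}
  live L4: {b}→{b,e}
  live L5: {b,e}→{b,e,j}
  live L6: {b,e,j}→{b}
  live L7: {b}→∅

Interfere edges:
  b↔{e,h,j,z}
  e↔{b,h,j,z}
  h↔{b,e,j}
  j↔{b,e,h,z}
  z↔{b,e,j}

Chromatic number:
  lower bound: {b,e,h,j} mutually conflict ⇒ χ ≥ 4
  4-colouring: R0={b}  R1={e}  R2={j}  R3={h,z}
  χ = 4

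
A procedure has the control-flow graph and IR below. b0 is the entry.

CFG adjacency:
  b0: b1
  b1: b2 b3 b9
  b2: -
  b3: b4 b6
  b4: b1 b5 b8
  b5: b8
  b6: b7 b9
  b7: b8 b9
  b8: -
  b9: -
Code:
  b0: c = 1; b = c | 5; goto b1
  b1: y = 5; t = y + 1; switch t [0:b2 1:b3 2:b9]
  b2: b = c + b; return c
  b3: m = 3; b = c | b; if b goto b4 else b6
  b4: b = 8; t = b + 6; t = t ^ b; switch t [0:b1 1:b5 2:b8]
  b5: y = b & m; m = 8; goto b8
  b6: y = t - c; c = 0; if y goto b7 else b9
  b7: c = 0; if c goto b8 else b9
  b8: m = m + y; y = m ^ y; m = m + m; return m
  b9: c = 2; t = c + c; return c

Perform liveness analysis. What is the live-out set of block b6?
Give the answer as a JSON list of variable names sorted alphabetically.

def/use:
  b0 def {b,c} use ∅
  b1 def {t,y} use ∅
  b2 def {b} use {b,c}
  b3 def {b,m} use {b,c}
  b4 def {b,t} use ∅
  b5 def {m,y} use {b,m}
  b6 def {c,y} use {c,t}
  b7 def {c} use ∅
  b8 def {m,y} use {m,y}
  b9 def {c,t} use ∅

Backward fixpoint:
  b0: in=∅ out={b,c}
  b1: in={b,c} out={b,c,t,y}
  b2: in={b,c} out=∅
  b3: in={b,c,t,y} out={c,m,t,y}
  b4: in={c,m,y} out={b,c,m,y}
  b5: in={b,m} out={m,y}
  b6: in={c,m,t} out={m,y}
  b7: in={m,y} out={m,y}
  b8: in={m,y} out=∅
  b9: in=∅ out=∅

live-out(b6) = ["m", "y"]

Answer: ["m", "y"]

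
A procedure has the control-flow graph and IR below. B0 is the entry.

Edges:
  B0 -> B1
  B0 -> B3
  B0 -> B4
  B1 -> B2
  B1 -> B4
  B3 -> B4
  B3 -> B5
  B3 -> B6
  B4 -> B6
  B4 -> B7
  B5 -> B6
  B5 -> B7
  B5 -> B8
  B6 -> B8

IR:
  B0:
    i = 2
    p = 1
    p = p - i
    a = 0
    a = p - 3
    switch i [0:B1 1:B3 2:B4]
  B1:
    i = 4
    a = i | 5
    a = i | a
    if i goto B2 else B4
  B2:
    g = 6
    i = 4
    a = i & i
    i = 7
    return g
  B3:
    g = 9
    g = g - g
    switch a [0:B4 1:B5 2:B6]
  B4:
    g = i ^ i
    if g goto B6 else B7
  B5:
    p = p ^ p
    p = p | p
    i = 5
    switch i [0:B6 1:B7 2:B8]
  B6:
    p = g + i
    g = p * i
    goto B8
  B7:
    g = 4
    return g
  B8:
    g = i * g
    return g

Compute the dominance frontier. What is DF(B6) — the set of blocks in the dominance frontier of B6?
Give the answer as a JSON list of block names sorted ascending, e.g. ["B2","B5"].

Answer: ["B8"]

Analysis:
idom tree: B1←B0 B2←B1 B3←B0 B4←B0 B5←B3 B6←B0 B7←B0 B8←B0
Dom∩ at merges:
  B4: preds {B0,B1,B3}: {B0} ∩ {B0,B1} ∩ {B0,B3} = {B0}; idom=B0
  B6: preds {B3,B4,B5}: {B0,B3} ∩ {B0,B4} ∩ {B0,B3,B5} = {B0}; idom=B0
  B7: preds {B4,B5}: {B0,B4} ∩ {B0,B3,B5} = {B0}; idom=B0
  B8: preds {B5,B6}: {B0,B3,B5} ∩ {B0,B6} = {B0}; idom=B0

Frontier:
  join B4 pred B0: · stop@B0
  join B4 pred B1: B1 stop@B0
  join B4 pred B3: B3 stop@B0
  join B6 pred B3: B3 stop@B0
  join B6 pred B4: B4 stop@B0
  join B6 pred B5: B5→B3 stop@B0
  join B7 pred B4: B4 stop@B0
  join B7 pred B5: B5→B3 stop@B0
  join B8 pred B5: B5→B3 stop@B0
  join B8 pred B6: B6 stop@B0
  DF(B0)=∅
  DF(B1)={B4}
  DF(B2)=∅
  DF(B3)={B4,B6,B7,B8}
  DF(B4)={B6,B7}
  DF(B5)={B6,B7,B8}
  DF(B6)={B8}
  DF(B7)=∅
  DF(B8)=∅

DF(B6) = ["B8"]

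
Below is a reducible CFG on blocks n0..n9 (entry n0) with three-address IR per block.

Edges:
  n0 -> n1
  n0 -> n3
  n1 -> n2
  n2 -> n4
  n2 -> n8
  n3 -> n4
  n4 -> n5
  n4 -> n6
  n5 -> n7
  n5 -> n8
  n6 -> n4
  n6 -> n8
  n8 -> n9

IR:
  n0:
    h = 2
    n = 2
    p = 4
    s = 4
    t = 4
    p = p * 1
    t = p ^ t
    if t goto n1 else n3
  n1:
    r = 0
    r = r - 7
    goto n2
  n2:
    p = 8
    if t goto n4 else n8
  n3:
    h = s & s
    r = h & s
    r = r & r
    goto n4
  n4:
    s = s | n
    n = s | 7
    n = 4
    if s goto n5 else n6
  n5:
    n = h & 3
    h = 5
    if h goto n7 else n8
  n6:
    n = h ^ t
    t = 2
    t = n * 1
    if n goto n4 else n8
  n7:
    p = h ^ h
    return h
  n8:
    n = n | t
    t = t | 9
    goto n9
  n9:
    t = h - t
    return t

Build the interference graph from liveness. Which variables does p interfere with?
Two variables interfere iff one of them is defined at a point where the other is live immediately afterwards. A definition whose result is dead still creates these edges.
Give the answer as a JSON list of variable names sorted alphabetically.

Answer: ["h", "n", "s", "t"]

Working:
def/use:
  n0: def={h,n,p,s,t} ue=∅
  n1: def={r} ue=∅
  n2: def={p} ue={t}
  n3: def={h,r} ue={s}
  n4: def={n,s} ue={n,s}
  n5: def={h,n} ue={h}
  n6: def={n,t} ue={h,t}
  n7: def={p} ue={h}
  n8: def={n,t} ue={n,t}
  n9: def={t} ue={h,t}

Backward fixpoint:
  n0 li=∅ lo={h,n,s,t}
  n1 li={h,n,s,t} lo={h,n,s,t}
  n2 li={h,n,s,t} lo={h,n,s,t}
  n3 li={n,s,t} lo={h,n,s,t}
  n4 li={h,n,s,t} lo={h,s,t}
  n5 li={h,t} lo={h,n,t}
  n6 li={h,s,t} lo={h,n,s,t}
  n7 li={h} lo=∅
  n8 li={h,n,t} lo={h,t}
  n9 li={h,t} lo=∅

Interference:
  h↔{n,p,r,s,t}
  n↔{h,p,r,s,t}
  p↔{h,n,s,t}
  r↔{h,n,s,t}
  s↔{h,n,p,r,t}
  t↔{h,n,p,r,s}

N(p) = ["h", "n", "s", "t"]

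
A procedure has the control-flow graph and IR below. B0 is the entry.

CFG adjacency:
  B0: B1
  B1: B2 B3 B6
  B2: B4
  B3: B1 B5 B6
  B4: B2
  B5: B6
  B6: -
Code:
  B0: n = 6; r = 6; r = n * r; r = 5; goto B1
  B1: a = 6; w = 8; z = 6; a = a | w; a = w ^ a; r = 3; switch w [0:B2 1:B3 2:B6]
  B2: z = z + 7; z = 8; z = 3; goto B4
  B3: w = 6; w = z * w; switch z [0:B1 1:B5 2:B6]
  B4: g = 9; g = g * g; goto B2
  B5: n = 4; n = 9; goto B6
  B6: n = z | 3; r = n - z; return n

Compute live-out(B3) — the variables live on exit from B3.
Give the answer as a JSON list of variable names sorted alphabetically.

Answer: ["z"]

Working:
def/use:
  B0: {n,r} / ∅
  B1: {a,r,w,z} / ∅
  B2: {z} / {z}
  B3: {w} / {z}
  B4: {g} / ∅
  B5: {n} / ∅
  B6: {n,r} / {z}

Liveness:
  B0: in=∅ out=∅
  B1: in=∅ out={z}
  B2: in={z} out={z}
  B3: in={z} out={z}
  B4: in={z} out={z}
  B5: in={z} out={z}
  B6: in={z} out=∅

live-out(B3) = ["z"]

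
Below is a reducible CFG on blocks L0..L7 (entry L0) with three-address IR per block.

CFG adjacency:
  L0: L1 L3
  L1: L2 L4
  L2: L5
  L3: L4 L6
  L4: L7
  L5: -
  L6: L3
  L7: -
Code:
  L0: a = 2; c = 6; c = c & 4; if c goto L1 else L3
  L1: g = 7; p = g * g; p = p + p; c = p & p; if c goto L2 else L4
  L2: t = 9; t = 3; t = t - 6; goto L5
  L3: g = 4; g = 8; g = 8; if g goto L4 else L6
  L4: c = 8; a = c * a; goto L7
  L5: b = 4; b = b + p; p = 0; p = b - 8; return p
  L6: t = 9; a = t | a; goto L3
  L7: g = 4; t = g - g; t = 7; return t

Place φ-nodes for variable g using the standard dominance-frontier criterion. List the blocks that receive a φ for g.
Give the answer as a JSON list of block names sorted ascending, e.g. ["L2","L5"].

idom tree: L1←L0 L2←L1 L3←L0 L4←L0 L5←L2 L6←L3 L7←L4
Join-block Dom:
  L3: preds {L0,L6}: {L0} ∩ {L0,L3,L6} = {L0}; idom=L0
  L4: preds {L1,L3}: {L0,L1} ∩ {L0,L3} = {L0}; idom=L0

DF walk-up:
  L3←L0: walk · to L0
  L3←L6: walk L6→L3 to L0
  L4←L1: walk L1 to L0
  L4←L3: walk L3 to L0
  L0: DF=∅
  L1: DF={L4}
  L2: DF=∅
  L3: DF={L3,L4}
  L4: DF=∅
  L5: DF=∅
  L6: DF={L3}
  L7: DF=∅

φ for g: defs {L1,L3,L7}
  DF⁺ = {L3,L4}

Answer: ["L3", "L4"]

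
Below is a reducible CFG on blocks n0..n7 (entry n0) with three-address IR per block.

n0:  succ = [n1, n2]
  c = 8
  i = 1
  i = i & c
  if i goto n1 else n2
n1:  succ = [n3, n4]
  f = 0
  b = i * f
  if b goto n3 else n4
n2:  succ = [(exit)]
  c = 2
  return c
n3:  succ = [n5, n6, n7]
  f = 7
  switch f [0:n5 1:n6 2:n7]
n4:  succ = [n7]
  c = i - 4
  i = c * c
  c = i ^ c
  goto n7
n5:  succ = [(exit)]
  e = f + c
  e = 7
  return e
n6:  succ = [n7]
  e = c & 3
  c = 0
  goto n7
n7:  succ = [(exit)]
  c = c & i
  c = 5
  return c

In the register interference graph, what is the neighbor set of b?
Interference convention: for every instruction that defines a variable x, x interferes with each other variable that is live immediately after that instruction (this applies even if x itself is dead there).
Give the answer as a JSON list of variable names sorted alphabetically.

Answer: ["c", "i"]

Working:
Per-block:
  n0 def {c,i} use ∅
  n1 def {b,f} use {i}
  n2 def {c} use ∅
  n3 def {f} use ∅
  n4 def {c,i} use {i}
  n5 def {e} use {c,f}
  n6 def {c,e} use {c}
  n7 def {c} use {c,i}

Liveness:
  live n0: ∅→{c,i}
  live n1: {c,i}→{c,i}
  live n2: ∅→∅
  live n3: {c,i}→{c,f,i}
  live n4: {i}→{c,i}
  live n5: {c,f}→∅
  live n6: {c,i}→{c,i}
  live n7: {c,i}→∅

Interfere edges:
  b↔{c,i}
  c↔{b,f,i}
  e↔{i}
  f↔{c,i}
  i↔{b,c,e,f}

N(b) = ["c", "i"]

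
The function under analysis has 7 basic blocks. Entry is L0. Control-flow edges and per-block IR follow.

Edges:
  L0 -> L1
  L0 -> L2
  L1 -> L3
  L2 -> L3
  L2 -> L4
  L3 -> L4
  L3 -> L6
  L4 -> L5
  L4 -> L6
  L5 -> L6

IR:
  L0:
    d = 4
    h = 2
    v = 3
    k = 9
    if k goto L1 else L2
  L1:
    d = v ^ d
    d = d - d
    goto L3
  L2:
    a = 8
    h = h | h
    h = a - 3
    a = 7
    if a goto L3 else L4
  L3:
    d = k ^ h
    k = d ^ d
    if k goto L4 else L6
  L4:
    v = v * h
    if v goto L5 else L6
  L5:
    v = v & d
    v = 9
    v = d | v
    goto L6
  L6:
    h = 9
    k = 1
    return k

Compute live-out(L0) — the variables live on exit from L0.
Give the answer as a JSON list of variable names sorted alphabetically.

Answer: ["d", "h", "k", "v"]

Derivation:
Block summaries:
  L0: def={d,h,k,v} ue=∅
  L1: def={d} ue={d,v}
  L2: def={a,h} ue={h}
  L3: def={d,k} ue={h,k}
  L4: def={v} ue={h,v}
  L5: def={v} ue={d,v}
  L6: def={h,k} ue=∅

Liveness:
  L0 li=∅ lo={d,h,k,v}
  L1 li={d,h,k,v} lo={h,k,v}
  L2 li={d,h,k,v} lo={d,h,k,v}
  L3 li={h,k,v} lo={d,h,v}
  L4 li={d,h,v} lo={d,v}
  L5 li={d,v} lo=∅
  L6 li=∅ lo=∅

live-out(L0) = ["d", "h", "k", "v"]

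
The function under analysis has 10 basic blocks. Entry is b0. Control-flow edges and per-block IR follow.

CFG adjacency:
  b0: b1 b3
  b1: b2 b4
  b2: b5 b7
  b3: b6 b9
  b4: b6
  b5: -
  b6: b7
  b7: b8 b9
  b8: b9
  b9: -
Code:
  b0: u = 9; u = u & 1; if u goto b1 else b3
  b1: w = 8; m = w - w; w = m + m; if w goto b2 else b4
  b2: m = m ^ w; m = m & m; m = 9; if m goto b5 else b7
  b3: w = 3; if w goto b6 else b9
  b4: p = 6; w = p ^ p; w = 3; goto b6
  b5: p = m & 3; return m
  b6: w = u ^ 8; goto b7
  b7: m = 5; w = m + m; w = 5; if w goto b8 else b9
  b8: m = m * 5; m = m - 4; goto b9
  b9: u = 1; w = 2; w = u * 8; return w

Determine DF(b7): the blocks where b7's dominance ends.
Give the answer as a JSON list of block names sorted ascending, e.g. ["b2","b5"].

Answer: ["b9"]

Derivation:
idom tree: b1←b0 b2←b1 b3←b0 b4←b1 b5←b2 b6←b0 b7←b0 b8←b7 b9←b0
Join-block Dom:
  b6: preds {b3,b4}: {b0,b3} ∩ {b0,b1,b4} = {b0}; idom=b0
  b7: preds {b2,b6}: {b0,b1,b2} ∩ {b0,b6} = {b0}; idom=b0
  b9: preds {b3,b7,b8}: {b0,b3} ∩ {b0,b7} ∩ {b0,b7,b8} = {b0}; idom=b0

DF walk-up:
  join b6 pred b3: b3 stop@b0
  join b6 pred b4: b4→b1 stop@b0
  join b7 pred b2: b2→b1 stop@b0
  join b7 pred b6: b6 stop@b0
  join b9 pred b3: b3 stop@b0
  join b9 pred b7: b7 stop@b0
  join b9 pred b8: b8→b7 stop@b0
  DF(b0)=∅
  DF(b1)={b6,b7}
  DF(b2)={b7}
  DF(b3)={b6,b9}
  DF(b4)={b6}
  DF(b5)=∅
  DF(b6)={b7}
  DF(b7)={b9}
  DF(b8)={b9}
  DF(b9)=∅

DF(b7) = ["b9"]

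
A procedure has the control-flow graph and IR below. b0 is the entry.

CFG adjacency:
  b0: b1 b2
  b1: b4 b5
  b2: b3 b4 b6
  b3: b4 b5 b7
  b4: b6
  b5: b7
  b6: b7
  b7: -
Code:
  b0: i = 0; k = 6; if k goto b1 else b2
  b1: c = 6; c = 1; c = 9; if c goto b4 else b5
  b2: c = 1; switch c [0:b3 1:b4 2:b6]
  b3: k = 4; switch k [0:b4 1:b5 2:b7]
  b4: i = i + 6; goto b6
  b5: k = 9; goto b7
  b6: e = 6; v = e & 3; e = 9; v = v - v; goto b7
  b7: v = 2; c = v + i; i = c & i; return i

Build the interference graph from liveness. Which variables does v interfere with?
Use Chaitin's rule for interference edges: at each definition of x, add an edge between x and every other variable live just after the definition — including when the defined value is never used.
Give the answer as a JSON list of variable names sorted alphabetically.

def/use:
  b0: def={i,k} ue=∅
  b1: def={c} ue=∅
  b2: def={c} ue=∅
  b3: def={k} ue=∅
  b4: def={i} ue={i}
  b5: def={k} ue=∅
  b6: def={e,v} ue=∅
  b7: def={c,i,v} ue={i}

Live sets:
  live b0: ∅→{i}
  live b1: {i}→{i}
  live b2: {i}→{i}
  live b3: {i}→{i}
  live b4: {i}→{i}
  live b5: {i}→{i}
  live b6: {i}→{i}
  live b7: {i}→∅

Conflict graph:
  c — {i}
  e — {i,v}
  i — {c,e,k,v}
  k — {i}
  v — {e,i}

N(v) = ["e", "i"]

Answer: ["e", "i"]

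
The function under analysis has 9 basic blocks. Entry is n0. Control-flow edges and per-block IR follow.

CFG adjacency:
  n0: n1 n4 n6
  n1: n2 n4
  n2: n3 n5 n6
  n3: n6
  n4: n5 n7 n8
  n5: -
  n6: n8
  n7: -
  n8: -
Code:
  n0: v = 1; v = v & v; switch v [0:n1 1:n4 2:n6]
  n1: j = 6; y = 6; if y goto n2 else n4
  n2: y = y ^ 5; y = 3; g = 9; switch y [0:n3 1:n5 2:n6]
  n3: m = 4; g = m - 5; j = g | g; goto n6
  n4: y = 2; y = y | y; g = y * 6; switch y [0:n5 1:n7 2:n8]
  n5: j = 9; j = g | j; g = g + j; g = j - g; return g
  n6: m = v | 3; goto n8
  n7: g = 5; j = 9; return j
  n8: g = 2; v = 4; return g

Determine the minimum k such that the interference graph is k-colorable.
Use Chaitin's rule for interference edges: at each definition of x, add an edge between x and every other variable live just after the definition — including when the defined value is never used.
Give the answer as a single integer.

Block summaries:
  n0: {v} / ∅
  n1: {j,y} / ∅
  n2: {g,y} / {y}
  n3: {g,j,m} / ∅
  n4: {g,y} / ∅
  n5: {g,j} / {g}
  n6: {m} / {v}
  n7: {g,j} / ∅
  n8: {g,v} / ∅

Liveness:
  live n0: ∅→{v}
  live n1: {v}→{v,y}
  live n2: {v,y}→{g,v}
  live n3: {v}→{v}
  live n4: ∅→{g}
  live n5: {g}→∅
  live n6: {v}→∅
  live n7: ∅→∅
  live n8: ∅→∅

Conflict graph:
  g — {j,v,y}
  j — {g,v}
  m — {v}
  v — {g,j,m,y}
  y — {g,v}

Chromatic number:
  {g,j,v} pairwise interfere (3-clique) ⇒ χ ≥ 3
  assign g→c1 j→c2 m→c1 v→c0 y→c2 — no edge inside a register ⇒ χ ≤ 3
  χ = 3

Answer: 3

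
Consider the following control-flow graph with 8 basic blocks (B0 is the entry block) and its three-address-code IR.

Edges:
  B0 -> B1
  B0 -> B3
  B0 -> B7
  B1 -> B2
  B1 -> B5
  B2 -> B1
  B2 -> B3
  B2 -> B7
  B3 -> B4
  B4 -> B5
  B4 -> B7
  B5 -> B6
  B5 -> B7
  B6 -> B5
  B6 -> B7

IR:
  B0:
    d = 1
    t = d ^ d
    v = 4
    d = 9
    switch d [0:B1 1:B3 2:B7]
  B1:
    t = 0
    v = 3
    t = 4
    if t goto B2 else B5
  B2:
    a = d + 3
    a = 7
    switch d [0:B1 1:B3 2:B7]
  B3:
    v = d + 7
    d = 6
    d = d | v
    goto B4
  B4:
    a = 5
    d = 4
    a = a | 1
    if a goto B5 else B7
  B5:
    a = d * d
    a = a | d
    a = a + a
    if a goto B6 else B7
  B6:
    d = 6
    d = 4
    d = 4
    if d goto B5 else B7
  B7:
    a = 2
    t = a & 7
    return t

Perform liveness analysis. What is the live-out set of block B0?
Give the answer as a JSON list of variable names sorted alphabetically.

Block summaries:
  B0: def={d,t,v} ue=∅
  B1: def={t,v} ue=∅
  B2: def={a} ue={d}
  B3: def={d,v} ue={d}
  B4: def={a,d} ue=∅
  B5: def={a} ue={d}
  B6: def={d} ue=∅
  B7: def={a,t} ue=∅

Live sets:
  live B0: ∅→{d}
  live B1: {d}→{d}
  live B2: {d}→{d}
  live B3: {d}→∅
  live B4: ∅→{d}
  live B5: {d}→∅
  live B6: ∅→{d}
  live B7: ∅→∅

live-out(B0) = ["d"]

Answer: ["d"]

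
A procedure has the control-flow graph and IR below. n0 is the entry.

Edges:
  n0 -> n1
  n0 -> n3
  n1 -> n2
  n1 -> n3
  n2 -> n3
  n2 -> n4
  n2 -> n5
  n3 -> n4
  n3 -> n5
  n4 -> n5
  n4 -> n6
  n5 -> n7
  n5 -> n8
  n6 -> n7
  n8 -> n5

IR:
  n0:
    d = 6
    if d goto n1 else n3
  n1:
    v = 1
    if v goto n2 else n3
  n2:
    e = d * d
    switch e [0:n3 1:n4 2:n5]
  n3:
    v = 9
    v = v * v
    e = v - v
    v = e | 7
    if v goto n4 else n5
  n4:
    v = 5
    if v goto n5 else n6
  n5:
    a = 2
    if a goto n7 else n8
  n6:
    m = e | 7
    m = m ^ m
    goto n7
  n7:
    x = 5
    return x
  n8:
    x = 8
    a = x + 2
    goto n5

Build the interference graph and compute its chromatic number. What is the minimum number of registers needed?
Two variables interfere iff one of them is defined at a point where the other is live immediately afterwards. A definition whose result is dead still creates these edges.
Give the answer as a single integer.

Block summaries:
  n0 def {d} use ∅
  n1 def {v} use ∅
  n2 def {e} use {d}
  n3 def {e,v} use ∅
  n4 def {v} use ∅
  n5 def {a} use ∅
  n6 def {m} use {e}
  n7 def {x} use ∅
  n8 def {a,x} use ∅

Backward fixpoint:
  n0 li=∅ lo={d}
  n1 li={d} lo={d}
  n2 li={d} lo={e}
  n3 li=∅ lo={e}
  n4 li={e} lo={e}
  n5 li=∅ lo=∅
  n6 li={e} lo=∅
  n7 li=∅ lo=∅
  n8 li=∅ lo=∅

Interfere edges:
  a — ∅
  d — {v}
  e — {v}
  m — ∅
  v — {d,e}
  x — ∅

Chromatic number:
  lower bound: {d,v} mutually conflict ⇒ χ ≥ 2
  2-colouring: c0={a,m,v,x}  c1={d,e}
  χ = 2

Answer: 2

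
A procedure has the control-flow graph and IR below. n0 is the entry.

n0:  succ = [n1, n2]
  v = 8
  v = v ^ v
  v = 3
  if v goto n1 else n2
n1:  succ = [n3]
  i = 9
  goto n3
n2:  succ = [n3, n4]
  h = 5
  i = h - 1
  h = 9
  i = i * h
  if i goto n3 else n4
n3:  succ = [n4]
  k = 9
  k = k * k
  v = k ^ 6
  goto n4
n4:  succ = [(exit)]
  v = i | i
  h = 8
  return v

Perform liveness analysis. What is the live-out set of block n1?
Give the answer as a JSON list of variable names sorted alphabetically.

Answer: ["i"]

Working:
Per-block:
  n0: def={v} ue=∅
  n1: def={i} ue=∅
  n2: def={h,i} ue=∅
  n3: def={k,v} ue=∅
  n4: def={h,v} ue={i}

Liveness:
  n0 li=∅ lo=∅
  n1 li=∅ lo={i}
  n2 li=∅ lo={i}
  n3 li={i} lo={i}
  n4 li={i} lo=∅

live-out(n1) = ["i"]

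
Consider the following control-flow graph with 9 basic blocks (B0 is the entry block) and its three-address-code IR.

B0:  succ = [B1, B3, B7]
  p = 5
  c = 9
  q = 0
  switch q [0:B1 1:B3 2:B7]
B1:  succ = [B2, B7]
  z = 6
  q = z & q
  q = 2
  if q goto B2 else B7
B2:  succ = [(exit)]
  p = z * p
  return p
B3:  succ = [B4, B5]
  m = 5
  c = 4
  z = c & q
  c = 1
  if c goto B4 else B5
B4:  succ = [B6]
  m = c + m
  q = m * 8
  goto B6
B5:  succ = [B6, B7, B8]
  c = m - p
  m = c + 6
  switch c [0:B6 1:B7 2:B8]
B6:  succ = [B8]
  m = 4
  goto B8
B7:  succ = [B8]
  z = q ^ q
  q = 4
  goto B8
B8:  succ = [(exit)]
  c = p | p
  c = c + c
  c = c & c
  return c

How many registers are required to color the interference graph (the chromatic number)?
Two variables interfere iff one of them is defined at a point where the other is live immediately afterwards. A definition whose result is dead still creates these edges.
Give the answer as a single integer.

Answer: 4

Analysis:
Per-block:
  B0: def={c,p,q} ue=∅
  B1: def={q,z} ue={q}
  B2: def={p} ue={p,z}
  B3: def={c,m,z} ue={q}
  B4: def={m,q} ue={c,m}
  B5: def={c,m} ue={m,p}
  B6: def={m} ue=∅
  B7: def={q,z} ue={q}
  B8: def={c} ue={p}

Backward fixpoint:
  B0 li=∅ lo={p,q}
  B1 li={p,q} lo={p,q,z}
  B2 li={p,z} lo=∅
  B3 li={p,q} lo={c,m,p,q}
  B4 li={c,m,p} lo={p}
  B5 li={m,p,q} lo={p,q}
  B6 li={p} lo={p}
  B7 li={p,q} lo={p}
  B8 li={p} lo=∅

Conflict graph:
  c↔{m,p,q}
  m↔{c,p,q,z}
  p↔{c,m,q,z}
  q↔{c,m,p,z}
  z↔{m,p,q}

Chromatic number:
  lower bound: {c,m,p,q} mutually conflict ⇒ χ ≥ 4
  4-colouring: c0={m}  c1={p}  c2={q}  c3={c,z}
  χ = 4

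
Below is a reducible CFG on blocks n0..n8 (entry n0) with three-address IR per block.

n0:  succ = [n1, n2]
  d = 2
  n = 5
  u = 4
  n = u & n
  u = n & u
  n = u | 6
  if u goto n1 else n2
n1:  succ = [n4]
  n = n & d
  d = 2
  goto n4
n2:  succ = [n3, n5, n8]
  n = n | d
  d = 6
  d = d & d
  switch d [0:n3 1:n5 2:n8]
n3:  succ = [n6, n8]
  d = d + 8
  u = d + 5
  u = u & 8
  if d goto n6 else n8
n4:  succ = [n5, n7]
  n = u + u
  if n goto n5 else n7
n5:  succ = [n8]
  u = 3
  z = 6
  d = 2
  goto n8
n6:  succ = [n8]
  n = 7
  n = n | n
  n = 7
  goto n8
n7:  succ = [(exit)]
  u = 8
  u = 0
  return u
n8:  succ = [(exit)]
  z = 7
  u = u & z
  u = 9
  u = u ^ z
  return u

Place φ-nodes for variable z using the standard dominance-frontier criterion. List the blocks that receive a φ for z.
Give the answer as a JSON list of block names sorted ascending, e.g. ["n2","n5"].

Answer: ["n8"]

Derivation:
idom tree: n1←n0 n2←n0 n3←n2 n4←n1 n5←n0 n6←n3 n7←n4 n8←n0
Join-block Dom:
  n5: preds {n2,n4}: {n0,n2} ∩ {n0,n1,n4} = {n0}; idom=n0
  n8: preds {n2,n3,n5,n6}: {n0,n2} ∩ {n0,n2,n3} ∩ {n0,n5} ∩ {n0,n2,n3,n6} = {n0}; idom=n0

DF walk-up:
  join n5 pred n2: n2 stop@n0
  join n5 pred n4: n4→n1 stop@n0
  join n8 pred n2: n2 stop@n0
  join n8 pred n3: n3→n2 stop@n0
  join n8 pred n5: n5 stop@n0
  join n8 pred n6: n6→n3→n2 stop@n0
  n0 → ∅
  n1 → {n5}
  n2 → {n5,n8}
  n3 → {n8}
  n4 → {n5}
  n5 → {n8}
  n6 → {n8}
  n7 → ∅
  n8 → ∅

φ for z: defs {n5,n8}
  DF⁺ = {n8}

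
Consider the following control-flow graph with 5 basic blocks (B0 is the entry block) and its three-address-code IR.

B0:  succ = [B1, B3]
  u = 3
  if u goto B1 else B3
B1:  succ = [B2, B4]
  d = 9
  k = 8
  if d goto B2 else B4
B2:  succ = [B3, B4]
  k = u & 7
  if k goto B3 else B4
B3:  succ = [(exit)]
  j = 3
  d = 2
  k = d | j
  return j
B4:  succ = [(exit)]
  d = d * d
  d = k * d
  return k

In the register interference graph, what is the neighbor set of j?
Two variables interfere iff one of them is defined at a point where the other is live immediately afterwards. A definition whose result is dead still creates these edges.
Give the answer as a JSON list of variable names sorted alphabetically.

Per-block:
  B0 def {u} use ∅
  B1 def {d,k} use ∅
  B2 def {k} use {u}
  B3 def {d,j,k} use ∅
  B4 def {d} use {d,k}

Backward fixpoint:
  live B0: ∅→{u}
  live B1: {u}→{d,k,u}
  live B2: {d,u}→{d,k}
  live B3: ∅→∅
  live B4: {d,k}→∅

Conflict graph:
  d — {j,k,u}
  j — {d,k}
  k — {d,j,u}
  u — {d,k}

N(j) = ["d", "k"]

Answer: ["d", "k"]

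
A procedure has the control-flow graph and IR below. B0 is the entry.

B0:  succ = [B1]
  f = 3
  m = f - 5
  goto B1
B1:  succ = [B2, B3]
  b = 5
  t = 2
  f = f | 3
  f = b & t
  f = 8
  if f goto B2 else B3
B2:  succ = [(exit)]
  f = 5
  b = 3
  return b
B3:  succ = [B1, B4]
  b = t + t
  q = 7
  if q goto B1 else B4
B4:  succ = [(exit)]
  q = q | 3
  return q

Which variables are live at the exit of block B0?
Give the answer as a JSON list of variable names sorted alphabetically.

Answer: ["f"]

Working:
Per-block:
  B0 def {f,m} use ∅
  B1 def {b,f,t} use {f}
  B2 def {b,f} use ∅
  B3 def {b,q} use {t}
  B4 def {q} use {q}

Live sets:
  B0: in=∅ out={f}
  B1: in={f} out={f,t}
  B2: in=∅ out=∅
  B3: in={f,t} out={f,q}
  B4: in={q} out=∅

live-out(B0) = ["f"]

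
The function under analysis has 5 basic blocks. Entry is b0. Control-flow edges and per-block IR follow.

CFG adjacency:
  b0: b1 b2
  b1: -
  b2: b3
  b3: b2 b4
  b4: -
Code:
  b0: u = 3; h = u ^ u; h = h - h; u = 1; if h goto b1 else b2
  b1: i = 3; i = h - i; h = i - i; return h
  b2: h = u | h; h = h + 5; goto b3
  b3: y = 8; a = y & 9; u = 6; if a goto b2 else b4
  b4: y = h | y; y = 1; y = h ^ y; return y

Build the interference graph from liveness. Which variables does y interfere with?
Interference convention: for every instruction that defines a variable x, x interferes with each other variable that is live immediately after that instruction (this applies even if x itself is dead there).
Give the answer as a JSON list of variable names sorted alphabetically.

Block summaries:
  b0 def {h,u} use ∅
  b1 def {h,i} use {h}
  b2 def {h} use {h,u}
  b3 def {a,u,y} use ∅
  b4 def {y} use {h,y}

Liveness:
  live b0: ∅→{h,u}
  live b1: {h}→∅
  live b2: {h,u}→{h}
  live b3: {h}→{h,u,y}
  live b4: {h,y}→∅

Interfere edges:
  a — {h,u,y}
  h — {a,i,u,y}
  i — {h}
  u — {a,h,y}
  y — {a,h,u}

N(y) = ["a", "h", "u"]

Answer: ["a", "h", "u"]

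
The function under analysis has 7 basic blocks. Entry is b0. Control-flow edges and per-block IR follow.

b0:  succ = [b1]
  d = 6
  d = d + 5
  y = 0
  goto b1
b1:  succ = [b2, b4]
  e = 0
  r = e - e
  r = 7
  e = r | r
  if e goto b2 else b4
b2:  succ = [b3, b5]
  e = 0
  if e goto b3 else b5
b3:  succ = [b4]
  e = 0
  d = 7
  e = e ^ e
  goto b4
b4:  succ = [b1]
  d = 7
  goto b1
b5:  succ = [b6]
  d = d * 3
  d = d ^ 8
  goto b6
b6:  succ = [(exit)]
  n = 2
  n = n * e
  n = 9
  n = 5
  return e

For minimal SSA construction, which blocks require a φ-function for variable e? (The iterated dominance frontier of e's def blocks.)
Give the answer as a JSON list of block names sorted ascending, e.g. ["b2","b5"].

Answer: ["b1", "b4"]

Analysis:
idom tree: b1←b0 b2←b1 b3←b2 b4←b1 b5←b2 b6←b5
Dom∩ at merges:
  b1: preds {b0,b4}: {b0} ∩ {b0,b1,b4} = {b0}; idom=b0
  b4: preds {b1,b3}: {b0,b1} ∩ {b0,b1,b2,b3} = {b0,b1}; idom=b1

DF derivation:
  join b1 pred b0: · stop@b0
  join b1 pred b4: b4→b1 stop@b0
  join b4 pred b1: · stop@b1
  join b4 pred b3: b3→b2 stop@b1
  b0 → ∅
  b1 → {b1}
  b2 → {b4}
  b3 → {b4}
  b4 → {b1}
  b5 → ∅
  b6 → ∅

φ for e: defs {b1,b2,b3}
  DF⁺ = {b1,b4}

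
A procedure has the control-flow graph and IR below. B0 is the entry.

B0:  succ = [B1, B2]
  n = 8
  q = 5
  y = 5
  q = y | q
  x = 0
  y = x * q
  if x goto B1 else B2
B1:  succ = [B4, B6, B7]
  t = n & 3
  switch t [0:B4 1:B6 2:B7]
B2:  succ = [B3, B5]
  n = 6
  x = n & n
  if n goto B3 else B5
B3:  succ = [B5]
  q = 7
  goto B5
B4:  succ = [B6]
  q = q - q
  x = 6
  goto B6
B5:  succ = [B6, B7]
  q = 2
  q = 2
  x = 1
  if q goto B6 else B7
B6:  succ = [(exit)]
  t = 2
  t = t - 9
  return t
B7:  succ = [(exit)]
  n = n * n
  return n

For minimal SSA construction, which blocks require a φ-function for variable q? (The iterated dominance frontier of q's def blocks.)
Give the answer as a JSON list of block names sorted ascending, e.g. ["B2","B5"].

Answer: ["B5", "B6", "B7"]

Analysis:
idom tree: B1←B0 B2←B0 B3←B2 B4←B1 B5←B2 B6←B0 B7←B0
Dom at joins:
  B5: preds {B2,B3}: {B0,B2} ∩ {B0,B2,B3} = {B0,B2}; idom=B2
  B6: preds {B1,B4,B5}: {B0,B1} ∩ {B0,B1,B4} ∩ {B0,B2,B5} = {B0}; idom=B0
  B7: preds {B1,B5}: {B0,B1} ∩ {B0,B2,B5} = {B0}; idom=B0

DF walk-up:
  B5←B2: walk · to B2
  B5←B3: walk B3 to B2
  B6←B1: walk B1 to B0
  B6←B4: walk B4→B1 to B0
  B6←B5: walk B5→B2 to B0
  B7←B1: walk B1 to B0
  B7←B5: walk B5→B2 to B0
  B0 → ∅
  B1 → {B6,B7}
  B2 → {B6,B7}
  B3 → {B5}
  B4 → {B6}
  B5 → {B6,B7}
  B6 → ∅
  B7 → ∅

φ for q: defs {B0,B3,B4,B5}
  DF⁺ = {B5,B6,B7}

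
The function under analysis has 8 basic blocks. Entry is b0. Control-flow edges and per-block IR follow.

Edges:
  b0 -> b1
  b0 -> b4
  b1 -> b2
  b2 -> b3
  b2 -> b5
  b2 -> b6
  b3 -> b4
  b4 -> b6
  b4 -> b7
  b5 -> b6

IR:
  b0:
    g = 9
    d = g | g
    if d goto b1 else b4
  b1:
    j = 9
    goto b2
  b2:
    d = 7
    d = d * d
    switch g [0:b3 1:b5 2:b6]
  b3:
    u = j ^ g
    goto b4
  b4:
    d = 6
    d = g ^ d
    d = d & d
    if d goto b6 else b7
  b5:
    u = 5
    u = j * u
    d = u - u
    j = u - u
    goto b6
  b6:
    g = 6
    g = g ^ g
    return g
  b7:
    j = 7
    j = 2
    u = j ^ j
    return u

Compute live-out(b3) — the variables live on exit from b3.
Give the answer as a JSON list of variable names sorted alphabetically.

Answer: ["g"]

Analysis:
Block summaries:
  b0: def={d,g} ue=∅
  b1: def={j} ue=∅
  b2: def={d} ue={g}
  b3: def={u} ue={g,j}
  b4: def={d} ue={g}
  b5: def={d,j,u} ue={j}
  b6: def={g} ue=∅
  b7: def={j,u} ue=∅

Backward fixpoint:
  live b0: ∅→{g}
  live b1: {g}→{g,j}
  live b2: {g,j}→{g,j}
  live b3: {g,j}→{g}
  live b4: {g}→∅
  live b5: {j}→∅
  live b6: ∅→∅
  live b7: ∅→∅

live-out(b3) = ["g"]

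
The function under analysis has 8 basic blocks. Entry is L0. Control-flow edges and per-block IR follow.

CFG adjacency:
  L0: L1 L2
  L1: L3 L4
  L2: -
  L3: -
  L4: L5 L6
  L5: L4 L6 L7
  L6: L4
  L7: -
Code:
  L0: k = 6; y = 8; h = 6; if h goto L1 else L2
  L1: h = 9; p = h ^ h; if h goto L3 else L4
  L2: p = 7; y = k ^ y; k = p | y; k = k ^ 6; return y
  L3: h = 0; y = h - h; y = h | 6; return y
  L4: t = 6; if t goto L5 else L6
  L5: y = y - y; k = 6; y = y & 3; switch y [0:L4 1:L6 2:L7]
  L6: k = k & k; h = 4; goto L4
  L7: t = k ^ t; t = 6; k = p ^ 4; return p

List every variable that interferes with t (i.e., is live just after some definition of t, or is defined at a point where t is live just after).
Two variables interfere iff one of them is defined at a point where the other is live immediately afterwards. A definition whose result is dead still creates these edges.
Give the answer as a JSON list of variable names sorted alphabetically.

def/use:
  L0: {h,k,y} / ∅
  L1: {h,p} / ∅
  L2: {k,p,y} / {k,y}
  L3: {h,y} / ∅
  L4: {t} / ∅
  L5: {k,y} / {y}
  L6: {h,k} / {k}
  L7: {k,t} / {k,p,t}

Liveness:
  L0: in=∅ out={k,y}
  L1: in={k,y} out={k,p,y}
  L2: in={k,y} out=∅
  L3: in=∅ out=∅
  L4: in={k,p,y} out={k,p,t,y}
  L5: in={p,t,y} out={k,p,t,y}
  L6: in={k,p,y} out={k,p,y}
  L7: in={k,p,t} out=∅

Interfere edges:
  h: {k,p,y}
  k: {h,p,t,y}
  p: {h,k,t,y}
  t: {k,p,y}
  y: {h,k,p,t}

N(t) = ["k", "p", "y"]

Answer: ["k", "p", "y"]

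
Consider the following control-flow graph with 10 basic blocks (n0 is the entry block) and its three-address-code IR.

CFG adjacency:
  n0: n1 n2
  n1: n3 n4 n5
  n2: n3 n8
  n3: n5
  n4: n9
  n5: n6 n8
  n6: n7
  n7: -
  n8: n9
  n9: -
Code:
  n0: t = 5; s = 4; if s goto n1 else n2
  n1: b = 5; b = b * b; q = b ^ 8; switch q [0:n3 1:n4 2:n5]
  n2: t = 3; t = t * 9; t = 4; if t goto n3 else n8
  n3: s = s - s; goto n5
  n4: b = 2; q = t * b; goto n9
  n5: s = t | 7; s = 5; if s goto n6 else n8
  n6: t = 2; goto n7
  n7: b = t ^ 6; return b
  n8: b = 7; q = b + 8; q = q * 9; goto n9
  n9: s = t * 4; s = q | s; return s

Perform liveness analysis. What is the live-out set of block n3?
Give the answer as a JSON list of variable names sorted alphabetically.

Per-block:
  n0 def {s,t} use ∅
  n1 def {b,q} use ∅
  n2 def {t} use ∅
  n3 def {s} use {s}
  n4 def {b,q} use {t}
  n5 def {s} use {t}
  n6 def {t} use ∅
  n7 def {b} use {t}
  n8 def {b,q} use ∅
  n9 def {s} use {q,t}

Live sets:
  n0: in=∅ out={s,t}
  n1: in={s,t} out={s,t}
  n2: in={s} out={s,t}
  n3: in={s,t} out={t}
  n4: in={t} out={q,t}
  n5: in={t} out={t}
  n6: in=∅ out={t}
  n7: in={t} out=∅
  n8: in={t} out={q,t}
  n9: in={q,t} out=∅

live-out(n3) = ["t"]

Answer: ["t"]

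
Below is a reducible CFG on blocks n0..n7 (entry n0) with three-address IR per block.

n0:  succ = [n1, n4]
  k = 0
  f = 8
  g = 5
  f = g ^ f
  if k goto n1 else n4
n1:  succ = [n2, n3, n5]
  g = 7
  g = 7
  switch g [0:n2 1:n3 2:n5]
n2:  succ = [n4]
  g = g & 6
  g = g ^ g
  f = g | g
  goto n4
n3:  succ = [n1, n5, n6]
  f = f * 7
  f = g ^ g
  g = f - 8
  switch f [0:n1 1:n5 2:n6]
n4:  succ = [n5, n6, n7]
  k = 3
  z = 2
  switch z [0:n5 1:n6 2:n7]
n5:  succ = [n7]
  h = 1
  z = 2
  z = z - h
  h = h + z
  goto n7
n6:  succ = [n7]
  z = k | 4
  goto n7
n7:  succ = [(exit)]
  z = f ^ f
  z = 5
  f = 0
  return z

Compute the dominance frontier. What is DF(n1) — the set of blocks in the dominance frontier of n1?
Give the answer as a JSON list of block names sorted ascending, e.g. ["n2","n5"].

idom tree: n1←n0 n2←n1 n3←n1 n4←n0 n5←n0 n6←n0 n7←n0
Dom∩ at merges:
  n1: preds {n0,n3}: {n0} ∩ {n0,n1,n3} = {n0}; idom=n0
  n4: preds {n0,n2}: {n0} ∩ {n0,n1,n2} = {n0}; idom=n0
  n5: preds {n1,n3,n4}: {n0,n1} ∩ {n0,n1,n3} ∩ {n0,n4} = {n0}; idom=n0
  n6: preds {n3,n4}: {n0,n1,n3} ∩ {n0,n4} = {n0}; idom=n0
  n7: preds {n4,n5,n6}: {n0,n4} ∩ {n0,n5} ∩ {n0,n6} = {n0}; idom=n0

DF walk-up:
  join n1 pred n0: · stop@n0
  join n1 pred n3: n3→n1 stop@n0
  join n4 pred n0: · stop@n0
  join n4 pred n2: n2→n1 stop@n0
  join n5 pred n1: n1 stop@n0
  join n5 pred n3: n3→n1 stop@n0
  join n5 pred n4: n4 stop@n0
  join n6 pred n3: n3→n1 stop@n0
  join n6 pred n4: n4 stop@n0
  join n7 pred n4: n4 stop@n0
  join n7 pred n5: n5 stop@n0
  join n7 pred n6: n6 stop@n0
  DF(n0)=∅
  DF(n1)={n1,n4,n5,n6}
  DF(n2)={n4}
  DF(n3)={n1,n5,n6}
  DF(n4)={n5,n6,n7}
  DF(n5)={n7}
  DF(n6)={n7}
  DF(n7)=∅

DF(n1) = ["n1", "n4", "n5", "n6"]

Answer: ["n1", "n4", "n5", "n6"]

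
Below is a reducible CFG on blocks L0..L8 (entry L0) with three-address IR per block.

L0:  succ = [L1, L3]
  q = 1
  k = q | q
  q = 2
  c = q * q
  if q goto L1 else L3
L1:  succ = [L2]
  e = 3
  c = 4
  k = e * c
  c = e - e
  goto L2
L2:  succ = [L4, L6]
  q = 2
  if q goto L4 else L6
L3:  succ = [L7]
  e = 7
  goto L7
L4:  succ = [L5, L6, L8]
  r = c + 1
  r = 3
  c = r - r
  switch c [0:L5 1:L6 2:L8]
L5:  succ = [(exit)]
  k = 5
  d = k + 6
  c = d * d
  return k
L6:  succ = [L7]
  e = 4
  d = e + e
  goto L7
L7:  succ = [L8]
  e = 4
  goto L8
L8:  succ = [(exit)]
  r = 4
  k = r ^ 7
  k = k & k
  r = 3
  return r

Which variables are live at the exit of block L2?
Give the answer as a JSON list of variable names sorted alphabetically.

def/use:
  L0: {c,k,q} / ∅
  L1: {c,e,k} / ∅
  L2: {q} / ∅
  L3: {e} / ∅
  L4: {c,r} / {c}
  L5: {c,d,k} / ∅
  L6: {d,e} / ∅
  L7: {e} / ∅
  L8: {k,r} / ∅

Liveness:
  L0: in=∅ out=∅
  L1: in=∅ out={c}
  L2: in={c} out={c}
  L3: in=∅ out=∅
  L4: in={c} out=∅
  L5: in=∅ out=∅
  L6: in=∅ out=∅
  L7: in=∅ out=∅
  L8: in=∅ out=∅

live-out(L2) = ["c"]

Answer: ["c"]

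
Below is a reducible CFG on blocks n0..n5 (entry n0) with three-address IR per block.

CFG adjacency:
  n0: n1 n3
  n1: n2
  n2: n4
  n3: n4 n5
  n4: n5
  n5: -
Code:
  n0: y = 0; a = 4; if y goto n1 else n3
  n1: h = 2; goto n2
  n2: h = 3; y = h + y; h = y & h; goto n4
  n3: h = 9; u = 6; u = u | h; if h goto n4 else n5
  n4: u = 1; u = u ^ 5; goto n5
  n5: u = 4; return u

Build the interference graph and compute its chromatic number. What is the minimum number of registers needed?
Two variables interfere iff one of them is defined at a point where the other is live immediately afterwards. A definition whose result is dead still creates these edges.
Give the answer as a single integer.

Answer: 2

Analysis:
Block summaries:
  n0 def {a,y} use ∅
  n1 def {h} use ∅
  n2 def {h,y} use {y}
  n3 def {h,u} use ∅
  n4 def {u} use ∅
  n5 def {u} use ∅

Live sets:
  live n0: ∅→{y}
  live n1: {y}→{y}
  live n2: {y}→∅
  live n3: ∅→∅
  live n4: ∅→∅
  live n5: ∅→∅

Interfere edges:
  a↔{y}
  h↔{u,y}
  u↔{h}
  y↔{a,h}

Registers:
  clique {a,y} ⇒ need ≥ 2
  2-colouring: R0={a,h}  R1={u,y}
  χ = 2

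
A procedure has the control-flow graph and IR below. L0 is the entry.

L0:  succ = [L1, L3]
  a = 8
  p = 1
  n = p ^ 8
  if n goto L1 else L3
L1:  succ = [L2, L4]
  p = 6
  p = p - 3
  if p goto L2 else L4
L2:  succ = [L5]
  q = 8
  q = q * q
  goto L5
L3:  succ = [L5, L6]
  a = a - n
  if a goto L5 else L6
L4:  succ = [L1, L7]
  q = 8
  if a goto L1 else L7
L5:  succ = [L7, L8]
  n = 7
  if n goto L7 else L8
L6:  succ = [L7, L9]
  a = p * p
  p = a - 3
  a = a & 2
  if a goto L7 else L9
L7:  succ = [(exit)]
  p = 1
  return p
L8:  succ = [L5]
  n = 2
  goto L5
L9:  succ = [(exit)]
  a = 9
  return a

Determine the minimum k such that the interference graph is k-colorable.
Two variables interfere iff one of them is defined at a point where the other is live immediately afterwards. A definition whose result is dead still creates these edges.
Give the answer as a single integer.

Block summaries:
  L0: def={a,n,p} ue=∅
  L1: def={p} ue=∅
  L2: def={q} ue=∅
  L3: def={a} ue={a,n}
  L4: def={q} ue={a}
  L5: def={n} ue=∅
  L6: def={a,p} ue={p}
  L7: def={p} ue=∅
  L8: def={n} ue=∅
  L9: def={a} ue=∅

Backward fixpoint:
  L0: in=∅ out={a,n,p}
  L1: in={a} out={a}
  L2: in=∅ out=∅
  L3: in={a,n,p} out={p}
  L4: in={a} out={a}
  L5: in=∅ out=∅
  L6: in={p} out=∅
  L7: in=∅ out=∅
  L8: in=∅ out=∅
  L9: in=∅ out=∅

Interference:
  a↔{n,p,q}
  n↔{a,p}
  p↔{a,n}
  q↔{a}

Chromatic number:
  lower bound: {a,n,p} mutually conflict ⇒ χ ≥ 3
  3-colouring: R0={a}  R1={n,q}  R2={p}
  χ = 3

Answer: 3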